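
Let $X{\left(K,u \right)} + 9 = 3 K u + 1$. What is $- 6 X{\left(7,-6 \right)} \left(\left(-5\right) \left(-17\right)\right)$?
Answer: $68340$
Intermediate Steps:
$X{\left(K,u \right)} = -8 + 3 K u$ ($X{\left(K,u \right)} = -9 + \left(3 K u + 1\right) = -9 + \left(1 + 3 K u\right) = -8 + 3 K u$)
$- 6 X{\left(7,-6 \right)} \left(\left(-5\right) \left(-17\right)\right) = - 6 \left(-8 + 3 \cdot 7 \left(-6\right)\right) \left(\left(-5\right) \left(-17\right)\right) = - 6 \left(-8 - 126\right) 85 = \left(-6\right) \left(-134\right) 85 = 804 \cdot 85 = 68340$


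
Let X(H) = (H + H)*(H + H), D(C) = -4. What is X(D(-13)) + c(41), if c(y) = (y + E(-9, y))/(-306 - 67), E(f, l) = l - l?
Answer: 23831/373 ≈ 63.890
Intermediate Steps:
E(f, l) = 0
X(H) = 4*H**2 (X(H) = (2*H)*(2*H) = 4*H**2)
c(y) = -y/373 (c(y) = (y + 0)/(-306 - 67) = y/(-373) = y*(-1/373) = -y/373)
X(D(-13)) + c(41) = 4*(-4)**2 - 1/373*41 = 4*16 - 41/373 = 64 - 41/373 = 23831/373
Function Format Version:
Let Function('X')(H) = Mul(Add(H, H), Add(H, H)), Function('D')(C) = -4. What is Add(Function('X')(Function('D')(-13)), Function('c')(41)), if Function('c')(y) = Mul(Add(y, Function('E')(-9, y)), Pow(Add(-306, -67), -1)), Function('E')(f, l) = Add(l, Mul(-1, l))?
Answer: Rational(23831, 373) ≈ 63.890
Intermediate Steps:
Function('E')(f, l) = 0
Function('X')(H) = Mul(4, Pow(H, 2)) (Function('X')(H) = Mul(Mul(2, H), Mul(2, H)) = Mul(4, Pow(H, 2)))
Function('c')(y) = Mul(Rational(-1, 373), y) (Function('c')(y) = Mul(Add(y, 0), Pow(Add(-306, -67), -1)) = Mul(y, Pow(-373, -1)) = Mul(y, Rational(-1, 373)) = Mul(Rational(-1, 373), y))
Add(Function('X')(Function('D')(-13)), Function('c')(41)) = Add(Mul(4, Pow(-4, 2)), Mul(Rational(-1, 373), 41)) = Add(Mul(4, 16), Rational(-41, 373)) = Add(64, Rational(-41, 373)) = Rational(23831, 373)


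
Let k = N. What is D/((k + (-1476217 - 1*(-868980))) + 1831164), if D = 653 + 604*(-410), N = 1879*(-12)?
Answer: -246987/1201379 ≈ -0.20559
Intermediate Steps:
N = -22548
k = -22548
D = -246987 (D = 653 - 247640 = -246987)
D/((k + (-1476217 - 1*(-868980))) + 1831164) = -246987/((-22548 + (-1476217 - 1*(-868980))) + 1831164) = -246987/((-22548 + (-1476217 + 868980)) + 1831164) = -246987/((-22548 - 607237) + 1831164) = -246987/(-629785 + 1831164) = -246987/1201379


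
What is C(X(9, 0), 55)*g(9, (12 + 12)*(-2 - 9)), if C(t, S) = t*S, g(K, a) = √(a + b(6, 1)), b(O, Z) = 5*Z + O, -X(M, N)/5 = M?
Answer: -2475*I*√253 ≈ -39367.0*I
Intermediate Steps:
X(M, N) = -5*M
b(O, Z) = O + 5*Z
g(K, a) = √(11 + a) (g(K, a) = √(a + (6 + 5*1)) = √(a + (6 + 5)) = √(a + 11) = √(11 + a))
C(t, S) = S*t
C(X(9, 0), 55)*g(9, (12 + 12)*(-2 - 9)) = (55*(-5*9))*√(11 + (12 + 12)*(-2 - 9)) = (55*(-45))*√(11 + 24*(-11)) = -2475*√(11 - 264) = -2475*I*√253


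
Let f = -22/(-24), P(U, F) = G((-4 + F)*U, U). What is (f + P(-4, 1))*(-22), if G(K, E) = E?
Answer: 407/6 ≈ 67.833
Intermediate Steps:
P(U, F) = U
f = 11/12 (f = -22*(-1/24) = 11/12 ≈ 0.91667)
(f + P(-4, 1))*(-22) = (11/12 - 4)*(-22) = -37/12*(-22) = 407/6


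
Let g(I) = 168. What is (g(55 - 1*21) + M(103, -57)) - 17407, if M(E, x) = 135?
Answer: -17104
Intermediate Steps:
(g(55 - 1*21) + M(103, -57)) - 17407 = (168 + 135) - 17407 = 303 - 17407 = -17104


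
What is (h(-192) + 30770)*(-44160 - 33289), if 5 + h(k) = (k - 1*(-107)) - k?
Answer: -2391005528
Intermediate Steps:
h(k) = 102 (h(k) = -5 + ((k - 1*(-107)) - k) = -5 + ((k + 107) - k) = -5 + ((107 + k) - k) = -5 + 107 = 102)
(h(-192) + 30770)*(-44160 - 33289) = (102 + 30770)*(-44160 - 33289) = 30872*(-77449) = -2391005528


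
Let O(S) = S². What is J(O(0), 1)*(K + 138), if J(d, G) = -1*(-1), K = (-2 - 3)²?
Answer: 163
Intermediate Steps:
K = 25 (K = (-5)² = 25)
J(d, G) = 1
J(O(0), 1)*(K + 138) = 1*(25 + 138) = 1*163 = 163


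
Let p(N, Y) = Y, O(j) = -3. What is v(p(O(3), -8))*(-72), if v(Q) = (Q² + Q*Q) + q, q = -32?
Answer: -6912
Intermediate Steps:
v(Q) = -32 + 2*Q² (v(Q) = (Q² + Q*Q) - 32 = (Q² + Q²) - 32 = 2*Q² - 32 = -32 + 2*Q²)
v(p(O(3), -8))*(-72) = (-32 + 2*(-8)²)*(-72) = (-32 + 2*64)*(-72) = (-32 + 128)*(-72) = 96*(-72) = -6912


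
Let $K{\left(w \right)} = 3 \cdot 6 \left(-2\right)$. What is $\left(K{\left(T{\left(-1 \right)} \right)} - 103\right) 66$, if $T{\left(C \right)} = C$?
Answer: $-9174$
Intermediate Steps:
$K{\left(w \right)} = -36$ ($K{\left(w \right)} = 18 \left(-2\right) = -36$)
$\left(K{\left(T{\left(-1 \right)} \right)} - 103\right) 66 = \left(-36 - 103\right) 66 = \left(-139\right) 66 = -9174$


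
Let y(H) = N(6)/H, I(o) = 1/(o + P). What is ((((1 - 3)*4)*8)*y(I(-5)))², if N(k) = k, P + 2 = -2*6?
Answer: 53231616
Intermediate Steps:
P = -14 (P = -2 - 2*6 = -2 - 12 = -14)
I(o) = 1/(-14 + o) (I(o) = 1/(o - 14) = 1/(-14 + o))
y(H) = 6/H
((((1 - 3)*4)*8)*y(I(-5)))² = ((((1 - 3)*4)*8)*(6/(1/(-14 - 5))))² = ((-2*4*8)*(6/(1/(-19))))² = ((-8*8)*(6/(-1/19)))² = (-384*(-19))² = (-64*(-114))² = 7296² = 53231616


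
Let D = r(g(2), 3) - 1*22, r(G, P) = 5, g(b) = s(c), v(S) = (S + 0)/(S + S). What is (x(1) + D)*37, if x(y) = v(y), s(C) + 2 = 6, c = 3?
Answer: -1221/2 ≈ -610.50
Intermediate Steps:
v(S) = ½ (v(S) = S/((2*S)) = S*(1/(2*S)) = ½)
s(C) = 4 (s(C) = -2 + 6 = 4)
g(b) = 4
x(y) = ½
D = -17 (D = 5 - 1*22 = 5 - 22 = -17)
(x(1) + D)*37 = (½ - 17)*37 = -33/2*37 = -1221/2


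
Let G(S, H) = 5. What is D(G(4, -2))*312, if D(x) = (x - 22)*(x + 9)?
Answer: -74256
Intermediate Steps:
D(x) = (-22 + x)*(9 + x)
D(G(4, -2))*312 = (-198 + 5² - 13*5)*312 = (-198 + 25 - 65)*312 = -238*312 = -74256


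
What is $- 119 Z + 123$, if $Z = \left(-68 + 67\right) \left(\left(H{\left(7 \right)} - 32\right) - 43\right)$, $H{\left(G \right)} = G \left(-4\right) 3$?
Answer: $-18798$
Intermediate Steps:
$H{\left(G \right)} = - 12 G$ ($H{\left(G \right)} = - 4 G 3 = - 12 G$)
$Z = 159$ ($Z = \left(-68 + 67\right) \left(\left(\left(-12\right) 7 - 32\right) - 43\right) = - (\left(-84 - 32\right) - 43) = - (-116 - 43) = \left(-1\right) \left(-159\right) = 159$)
$- 119 Z + 123 = \left(-119\right) 159 + 123 = -18921 + 123 = -18798$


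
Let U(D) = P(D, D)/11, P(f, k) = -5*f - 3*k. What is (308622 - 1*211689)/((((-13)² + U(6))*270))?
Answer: 355421/162990 ≈ 2.1806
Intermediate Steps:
U(D) = -8*D/11 (U(D) = (-5*D - 3*D)/11 = -8*D*(1/11) = -8*D/11)
(308622 - 1*211689)/((((-13)² + U(6))*270)) = (308622 - 1*211689)/((((-13)² - 8/11*6)*270)) = (308622 - 211689)/(((169 - 48/11)*270)) = 96933/(((1811/11)*270)) = 96933/(488970/11) = 96933*(11/488970) = 355421/162990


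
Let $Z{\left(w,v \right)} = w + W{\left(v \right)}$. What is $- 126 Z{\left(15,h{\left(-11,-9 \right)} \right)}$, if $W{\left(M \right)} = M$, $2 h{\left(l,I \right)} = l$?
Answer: $-1197$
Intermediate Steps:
$h{\left(l,I \right)} = \frac{l}{2}$
$Z{\left(w,v \right)} = v + w$ ($Z{\left(w,v \right)} = w + v = v + w$)
$- 126 Z{\left(15,h{\left(-11,-9 \right)} \right)} = - 126 \left(\frac{1}{2} \left(-11\right) + 15\right) = - 126 \left(- \frac{11}{2} + 15\right) = \left(-126\right) \frac{19}{2} = -1197$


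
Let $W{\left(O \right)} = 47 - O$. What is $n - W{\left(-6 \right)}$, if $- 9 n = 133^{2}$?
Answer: $- \frac{18166}{9} \approx -2018.4$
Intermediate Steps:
$n = - \frac{17689}{9}$ ($n = - \frac{133^{2}}{9} = \left(- \frac{1}{9}\right) 17689 = - \frac{17689}{9} \approx -1965.4$)
$n - W{\left(-6 \right)} = - \frac{17689}{9} - \left(47 - -6\right) = - \frac{17689}{9} - \left(47 + 6\right) = - \frac{17689}{9} - 53 = - \frac{18166}{9}$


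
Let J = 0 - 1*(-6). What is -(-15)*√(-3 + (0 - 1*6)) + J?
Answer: 6 + 45*I ≈ 6.0 + 45.0*I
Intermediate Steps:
J = 6 (J = 0 + 6 = 6)
-(-15)*√(-3 + (0 - 1*6)) + J = -(-15)*√(-3 + (0 - 1*6)) + 6 = -(-15)*√(-3 + (0 - 6)) + 6 = -(-15)*√(-3 - 6) + 6 = -(-15)*√(-9) + 6 = -(-15)*3*I + 6 = -(-45)*I + 6 = 45*I + 6 = 6 + 45*I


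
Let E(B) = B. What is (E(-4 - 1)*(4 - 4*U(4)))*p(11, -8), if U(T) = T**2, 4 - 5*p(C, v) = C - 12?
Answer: 300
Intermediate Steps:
p(C, v) = 16/5 - C/5 (p(C, v) = 4/5 - (C - 12)/5 = 4/5 - (-12 + C)/5 = 4/5 + (12/5 - C/5) = 16/5 - C/5)
(E(-4 - 1)*(4 - 4*U(4)))*p(11, -8) = ((-4 - 1)*(4 - 4*4**2))*(16/5 - 1/5*11) = (-5*(4 - 4*16))*(16/5 - 11/5) = -5*(4 - 64)*1 = -5*(-60)*1 = 300*1 = 300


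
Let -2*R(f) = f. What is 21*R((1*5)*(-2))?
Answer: 105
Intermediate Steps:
R(f) = -f/2
21*R((1*5)*(-2)) = 21*(-1*5*(-2)/2) = 21*(-5*(-2)/2) = 21*(-½*(-10)) = 21*5 = 105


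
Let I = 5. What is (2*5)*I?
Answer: 50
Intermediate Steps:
(2*5)*I = (2*5)*5 = 10*5 = 50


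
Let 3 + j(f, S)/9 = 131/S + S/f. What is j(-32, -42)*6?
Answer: -14535/56 ≈ -259.55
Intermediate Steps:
j(f, S) = -27 + 1179/S + 9*S/f (j(f, S) = -27 + 9*(131/S + S/f) = -27 + (1179/S + 9*S/f) = -27 + 1179/S + 9*S/f)
j(-32, -42)*6 = (-27 + 1179/(-42) + 9*(-42)/(-32))*6 = (-27 + 1179*(-1/42) + 9*(-42)*(-1/32))*6 = (-27 - 393/14 + 189/16)*6 = -4845/112*6 = -14535/56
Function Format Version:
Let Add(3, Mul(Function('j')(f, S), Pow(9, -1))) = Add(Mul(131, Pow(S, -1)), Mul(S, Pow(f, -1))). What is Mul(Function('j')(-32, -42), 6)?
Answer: Rational(-14535, 56) ≈ -259.55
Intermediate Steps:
Function('j')(f, S) = Add(-27, Mul(1179, Pow(S, -1)), Mul(9, S, Pow(f, -1))) (Function('j')(f, S) = Add(-27, Mul(9, Add(Mul(131, Pow(S, -1)), Mul(S, Pow(f, -1))))) = Add(-27, Add(Mul(1179, Pow(S, -1)), Mul(9, S, Pow(f, -1)))) = Add(-27, Mul(1179, Pow(S, -1)), Mul(9, S, Pow(f, -1))))
Mul(Function('j')(-32, -42), 6) = Mul(Add(-27, Mul(1179, Pow(-42, -1)), Mul(9, -42, Pow(-32, -1))), 6) = Mul(Add(-27, Mul(1179, Rational(-1, 42)), Mul(9, -42, Rational(-1, 32))), 6) = Mul(Add(-27, Rational(-393, 14), Rational(189, 16)), 6) = Mul(Rational(-4845, 112), 6) = Rational(-14535, 56)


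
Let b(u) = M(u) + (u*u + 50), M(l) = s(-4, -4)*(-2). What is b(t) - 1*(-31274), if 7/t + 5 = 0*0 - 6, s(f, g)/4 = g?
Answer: 3794125/121 ≈ 31356.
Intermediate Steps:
s(f, g) = 4*g
t = -7/11 (t = 7/(-5 + (0*0 - 6)) = 7/(-5 + (0 - 6)) = 7/(-5 - 6) = 7/(-11) = 7*(-1/11) = -7/11 ≈ -0.63636)
M(l) = 32 (M(l) = (4*(-4))*(-2) = -16*(-2) = 32)
b(u) = 82 + u² (b(u) = 32 + (u*u + 50) = 32 + (u² + 50) = 32 + (50 + u²) = 82 + u²)
b(t) - 1*(-31274) = (82 + (-7/11)²) - 1*(-31274) = (82 + 49/121) + 31274 = 9971/121 + 31274 = 3794125/121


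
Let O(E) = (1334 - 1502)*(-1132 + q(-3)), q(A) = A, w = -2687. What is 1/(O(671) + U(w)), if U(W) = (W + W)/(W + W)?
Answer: 1/190681 ≈ 5.2444e-6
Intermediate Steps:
U(W) = 1 (U(W) = (2*W)/((2*W)) = (2*W)*(1/(2*W)) = 1)
O(E) = 190680 (O(E) = (1334 - 1502)*(-1132 - 3) = -168*(-1135) = 190680)
1/(O(671) + U(w)) = 1/(190680 + 1) = 1/190681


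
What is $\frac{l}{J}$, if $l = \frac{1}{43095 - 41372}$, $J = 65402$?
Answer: $\frac{1}{112687646} \approx 8.8741 \cdot 10^{-9}$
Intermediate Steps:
$l = \frac{1}{1723} \approx 0.00058038$
$\frac{l}{J} = \frac{1}{1723 \cdot 65402} = \frac{1}{1723} \cdot \frac{1}{65402} = \frac{1}{112687646}$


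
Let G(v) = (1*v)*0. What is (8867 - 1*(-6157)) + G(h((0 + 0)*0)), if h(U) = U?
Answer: 15024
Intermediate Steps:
G(v) = 0 (G(v) = v*0 = 0)
(8867 - 1*(-6157)) + G(h((0 + 0)*0)) = (8867 - 1*(-6157)) + 0 = (8867 + 6157) + 0 = 15024 + 0 = 15024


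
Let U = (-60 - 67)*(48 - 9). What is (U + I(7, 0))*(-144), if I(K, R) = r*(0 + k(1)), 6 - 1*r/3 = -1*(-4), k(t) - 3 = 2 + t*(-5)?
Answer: 713232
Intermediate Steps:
U = -4953 (U = -127*39 = -4953)
k(t) = 5 - 5*t (k(t) = 3 + (2 + t*(-5)) = 3 + (2 - 5*t) = 5 - 5*t)
r = 6 (r = 18 - (-3)*(-4) = 18 - 3*4 = 18 - 12 = 6)
I(K, R) = 0 (I(K, R) = 6*(0 + (5 - 5*1)) = 6*(0 + (5 - 5)) = 6*(0 + 0) = 6*0 = 0)
(U + I(7, 0))*(-144) = (-4953 + 0)*(-144) = -4953*(-144) = 713232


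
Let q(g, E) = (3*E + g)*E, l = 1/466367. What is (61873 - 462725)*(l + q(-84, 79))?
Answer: -2259593877196360/466367 ≈ -4.8451e+9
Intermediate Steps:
l = 1/466367 ≈ 2.1442e-6
q(g, E) = E*(g + 3*E) (q(g, E) = (g + 3*E)*E = E*(g + 3*E))
(61873 - 462725)*(l + q(-84, 79)) = (61873 - 462725)*(1/466367 + 79*(-84 + 3*79)) = -400852*(1/466367 + 79*(-84 + 237)) = -400852*(1/466367 + 79*153) = -400852*(1/466367 + 12087) = -400852*5636977930/466367 = -2259593877196360/466367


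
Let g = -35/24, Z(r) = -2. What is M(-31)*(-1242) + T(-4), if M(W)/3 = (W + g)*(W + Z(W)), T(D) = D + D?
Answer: -15964079/4 ≈ -3.9910e+6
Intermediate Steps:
g = -35/24 (g = -35*1/24 = -35/24 ≈ -1.4583)
T(D) = 2*D
M(W) = 3*(-2 + W)*(-35/24 + W) (M(W) = 3*((W - 35/24)*(W - 2)) = 3*((-35/24 + W)*(-2 + W)) = 3*((-2 + W)*(-35/24 + W)) = 3*(-2 + W)*(-35/24 + W))
M(-31)*(-1242) + T(-4) = (35/4 + 3*(-31)² - 83/8*(-31))*(-1242) + 2*(-4) = (35/4 + 3*961 + 2573/8)*(-1242) - 8 = (35/4 + 2883 + 2573/8)*(-1242) - 8 = (25707/8)*(-1242) - 8 = -15964047/4 - 8 = -15964079/4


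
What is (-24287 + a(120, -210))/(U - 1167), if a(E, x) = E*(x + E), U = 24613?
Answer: -35087/23446 ≈ -1.4965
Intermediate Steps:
a(E, x) = E*(E + x)
(-24287 + a(120, -210))/(U - 1167) = (-24287 + 120*(120 - 210))/(24613 - 1167) = (-24287 + 120*(-90))/23446 = (-24287 - 10800)*(1/23446) = -35087*1/23446 = -35087/23446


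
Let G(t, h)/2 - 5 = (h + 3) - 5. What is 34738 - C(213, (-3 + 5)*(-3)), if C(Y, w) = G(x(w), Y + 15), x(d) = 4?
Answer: 34276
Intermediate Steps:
G(t, h) = 6 + 2*h (G(t, h) = 10 + 2*((h + 3) - 5) = 10 + 2*((3 + h) - 5) = 10 + 2*(-2 + h) = 10 + (-4 + 2*h) = 6 + 2*h)
C(Y, w) = 36 + 2*Y (C(Y, w) = 6 + 2*(Y + 15) = 6 + 2*(15 + Y) = 6 + (30 + 2*Y) = 36 + 2*Y)
34738 - C(213, (-3 + 5)*(-3)) = 34738 - (36 + 2*213) = 34738 - (36 + 426) = 34738 - 1*462 = 34738 - 462 = 34276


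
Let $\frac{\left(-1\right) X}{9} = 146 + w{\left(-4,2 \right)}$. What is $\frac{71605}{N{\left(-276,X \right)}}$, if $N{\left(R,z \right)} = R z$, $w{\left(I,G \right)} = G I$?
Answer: $\frac{71605}{342792} \approx 0.20889$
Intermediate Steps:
$X = -1242$ ($X = - 9 \left(146 + 2 \left(-4\right)\right) = - 9 \left(146 - 8\right) = \left(-9\right) 138 = -1242$)
$\frac{71605}{N{\left(-276,X \right)}} = \frac{71605}{\left(-276\right) \left(-1242\right)} = \frac{71605}{342792}$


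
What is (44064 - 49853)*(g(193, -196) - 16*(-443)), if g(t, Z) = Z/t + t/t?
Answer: -7919242009/193 ≈ -4.1032e+7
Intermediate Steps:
g(t, Z) = 1 + Z/t (g(t, Z) = Z/t + 1 = 1 + Z/t)
(44064 - 49853)*(g(193, -196) - 16*(-443)) = (44064 - 49853)*((-196 + 193)/193 - 16*(-443)) = -5789*((1/193)*(-3) + 7088) = -5789*(-3/193 + 7088) = -5789*1367981/193 = -7919242009/193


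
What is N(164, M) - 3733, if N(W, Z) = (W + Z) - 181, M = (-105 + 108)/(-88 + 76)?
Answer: -15001/4 ≈ -3750.3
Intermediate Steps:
M = -¼ (M = 3/(-12) = 3*(-1/12) = -¼ ≈ -0.25000)
N(W, Z) = -181 + W + Z
N(164, M) - 3733 = (-181 + 164 - ¼) - 3733 = -69/4 - 3733 = -15001/4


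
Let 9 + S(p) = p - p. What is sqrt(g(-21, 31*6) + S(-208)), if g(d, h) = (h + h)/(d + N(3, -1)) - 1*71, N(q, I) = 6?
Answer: 2*I*sqrt(655)/5 ≈ 10.237*I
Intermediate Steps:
S(p) = -9 (S(p) = -9 + (p - p) = -9 + 0 = -9)
g(d, h) = -71 + 2*h/(6 + d) (g(d, h) = (h + h)/(d + 6) - 1*71 = (2*h)/(6 + d) - 71 = 2*h/(6 + d) - 71 = -71 + 2*h/(6 + d))
sqrt(g(-21, 31*6) + S(-208)) = sqrt((-426 - 71*(-21) + 2*(31*6))/(6 - 21) - 9) = sqrt((-426 + 1491 + 2*186)/(-15) - 9) = sqrt(-(-426 + 1491 + 372)/15 - 9) = sqrt(-1/15*1437 - 9) = sqrt(-479/5 - 9) = sqrt(-524/5) = 2*I*sqrt(655)/5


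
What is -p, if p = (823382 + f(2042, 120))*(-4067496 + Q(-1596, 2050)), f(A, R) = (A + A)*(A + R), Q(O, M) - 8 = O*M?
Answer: 70846073671120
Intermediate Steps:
Q(O, M) = 8 + M*O (Q(O, M) = 8 + O*M = 8 + M*O)
f(A, R) = 2*A*(A + R) (f(A, R) = (2*A)*(A + R) = 2*A*(A + R))
p = -70846073671120 (p = (823382 + 2*2042*(2042 + 120))*(-4067496 + (8 + 2050*(-1596))) = (823382 + 2*2042*2162)*(-4067496 + (8 - 3271800)) = (823382 + 8829608)*(-4067496 - 3271792) = 9652990*(-7339288) = -70846073671120)
-p = -1*(-70846073671120) = 70846073671120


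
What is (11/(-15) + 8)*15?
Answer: 109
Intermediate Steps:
(11/(-15) + 8)*15 = (11*(-1/15) + 8)*15 = (-11/15 + 8)*15 = (109/15)*15 = 109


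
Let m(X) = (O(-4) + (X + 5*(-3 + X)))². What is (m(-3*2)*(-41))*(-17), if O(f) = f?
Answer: 2108425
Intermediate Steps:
m(X) = (-19 + 6*X)² (m(X) = (-4 + (X + 5*(-3 + X)))² = (-4 + (X + (-15 + 5*X)))² = (-4 + (-15 + 6*X))² = (-19 + 6*X)²)
(m(-3*2)*(-41))*(-17) = ((-19 + 6*(-3*2))²*(-41))*(-17) = ((-19 + 6*(-6))²*(-41))*(-17) = ((-19 - 36)²*(-41))*(-17) = ((-55)²*(-41))*(-17) = (3025*(-41))*(-17) = -124025*(-17) = 2108425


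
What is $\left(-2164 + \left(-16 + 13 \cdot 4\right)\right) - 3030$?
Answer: $-5158$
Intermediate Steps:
$\left(-2164 + \left(-16 + 13 \cdot 4\right)\right) - 3030 = \left(-2164 + \left(-16 + 52\right)\right) - 3030 = \left(-2164 + 36\right) - 3030 = -2128 - 3030 = -5158$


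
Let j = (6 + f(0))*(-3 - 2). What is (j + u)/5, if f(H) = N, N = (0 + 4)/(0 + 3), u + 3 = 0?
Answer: -119/15 ≈ -7.9333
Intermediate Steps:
u = -3 (u = -3 + 0 = -3)
N = 4/3 ≈ 1.3333
f(H) = 4/3
j = -110/3 (j = (6 + 4/3)*(-3 - 2) = (22/3)*(-5) = -110/3 ≈ -36.667)
(j + u)/5 = (-110/3 - 3)/5 = -119/3*⅕ = -119/15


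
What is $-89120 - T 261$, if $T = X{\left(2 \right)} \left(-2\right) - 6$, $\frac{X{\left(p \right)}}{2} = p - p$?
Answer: $-87554$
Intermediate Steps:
$X{\left(p \right)} = 0$ ($X{\left(p \right)} = 2 \left(p - p\right) = 2 \cdot 0 = 0$)
$T = -6$ ($T = 0 \left(-2\right) - 6 = 0 - 6 = -6$)
$-89120 - T 261 = -89120 - \left(-6\right) 261 = -89120 - -1566 = -89120 + 1566 = -87554$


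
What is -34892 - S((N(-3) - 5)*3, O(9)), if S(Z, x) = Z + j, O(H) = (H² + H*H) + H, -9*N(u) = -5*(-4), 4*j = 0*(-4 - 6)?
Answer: -104611/3 ≈ -34870.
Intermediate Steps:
j = 0 (j = (0*(-4 - 6))/4 = (0*(-10))/4 = (¼)*0 = 0)
N(u) = -20/9 (N(u) = -(-5)*(-4)/9 = -⅑*20 = -20/9)
O(H) = H + 2*H² (O(H) = (H² + H²) + H = 2*H² + H = H + 2*H²)
S(Z, x) = Z (S(Z, x) = Z + 0 = Z)
-34892 - S((N(-3) - 5)*3, O(9)) = -34892 - (-20/9 - 5)*3 = -34892 - (-65)*3/9 = -34892 - 1*(-65/3) = -34892 + 65/3 = -104611/3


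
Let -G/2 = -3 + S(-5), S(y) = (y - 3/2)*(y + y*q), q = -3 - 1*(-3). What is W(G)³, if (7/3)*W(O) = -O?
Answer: 5545233/343 ≈ 16167.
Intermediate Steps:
q = 0 (q = -3 + 3 = 0)
S(y) = y*(-3/2 + y) (S(y) = (y - 3/2)*(y + y*0) = (y - 3*½)*(y + 0) = (y - 3/2)*y = (-3/2 + y)*y = y*(-3/2 + y))
G = -59 (G = -2*(-3 + (½)*(-5)*(-3 + 2*(-5))) = -2*(-3 + (½)*(-5)*(-3 - 10)) = -2*(-3 + (½)*(-5)*(-13)) = -2*(-3 + 65/2) = -2*59/2 = -59)
W(O) = -3*O/7 (W(O) = 3*(-O)/7 = -3*O/7)
W(G)³ = (-3/7*(-59))³ = (177/7)³ = 5545233/343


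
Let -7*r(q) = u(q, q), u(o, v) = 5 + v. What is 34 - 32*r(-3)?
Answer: 302/7 ≈ 43.143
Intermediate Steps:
r(q) = -5/7 - q/7 (r(q) = -(5 + q)/7 = -5/7 - q/7)
34 - 32*r(-3) = 34 - 32*(-5/7 - 1/7*(-3)) = 34 - 32*(-5/7 + 3/7) = 34 - 32*(-2/7) = 34 + 64/7 = 302/7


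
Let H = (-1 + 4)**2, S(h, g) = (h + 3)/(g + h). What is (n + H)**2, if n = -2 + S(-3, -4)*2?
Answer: 49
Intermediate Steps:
S(h, g) = (3 + h)/(g + h)
n = -2 (n = -2 + ((3 - 3)/(-4 - 3))*2 = -2 + (0/(-7))*2 = -2 - 1/7*0*2 = -2 + 0*2 = -2 + 0 = -2)
H = 9 (H = 3**2 = 9)
(n + H)**2 = (-2 + 9)**2 = 7**2 = 49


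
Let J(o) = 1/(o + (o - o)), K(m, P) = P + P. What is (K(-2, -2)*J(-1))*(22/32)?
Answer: 11/4 ≈ 2.7500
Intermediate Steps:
K(m, P) = 2*P
J(o) = 1/o (J(o) = 1/(o + 0) = 1/o)
(K(-2, -2)*J(-1))*(22/32) = ((2*(-2))/(-1))*(22/32) = (-4*(-1))*(22*(1/32)) = 4*(11/16) = 11/4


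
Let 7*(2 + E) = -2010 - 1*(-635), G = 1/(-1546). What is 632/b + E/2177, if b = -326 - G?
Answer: -15589649263/7680379805 ≈ -2.0298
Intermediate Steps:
G = -1/1546 ≈ -0.00064683
b = -503995/1546 (b = -326 - 1*(-1/1546) = -326 + 1/1546 = -503995/1546 ≈ -326.00)
E = -1389/7 (E = -2 + (-2010 - 1*(-635))/7 = -2 + (-2010 + 635)/7 = -2 + (1/7)*(-1375) = -2 - 1375/7 = -1389/7 ≈ -198.43)
632/b + E/2177 = 632/(-503995/1546) - 1389/7/2177 = 632*(-1546/503995) - 1389/7*1/2177 = -977072/503995 - 1389/15239 = -15589649263/7680379805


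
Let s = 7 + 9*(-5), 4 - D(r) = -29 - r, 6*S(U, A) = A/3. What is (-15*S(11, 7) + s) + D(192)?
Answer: 1087/6 ≈ 181.17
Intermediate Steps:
S(U, A) = A/18 (S(U, A) = (A/3)/6 = A/18)
D(r) = 33 + r (D(r) = 4 - (-29 - r) = 4 + (29 + r) = 33 + r)
s = -38 (s = 7 - 45 = -38)
(-15*S(11, 7) + s) + D(192) = (-5*7/6 - 38) + (33 + 192) = (-15*7/18 - 38) + 225 = (-35/6 - 38) + 225 = -263/6 + 225 = 1087/6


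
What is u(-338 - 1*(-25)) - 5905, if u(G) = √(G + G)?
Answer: -5905 + I*√626 ≈ -5905.0 + 25.02*I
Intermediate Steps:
u(G) = √2*√G (u(G) = √(2*G) = √2*√G)
u(-338 - 1*(-25)) - 5905 = √2*√(-338 - 1*(-25)) - 5905 = √2*√(-338 + 25) - 5905 = √2*√(-313) - 5905 = √2*(I*√313) - 5905 = I*√626 - 5905 = -5905 + I*√626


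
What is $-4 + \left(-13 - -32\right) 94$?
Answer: $1782$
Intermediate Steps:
$-4 + \left(-13 - -32\right) 94 = -4 + \left(-13 + 32\right) 94 = -4 + 19 \cdot 94 = -4 + 1786 = 1782$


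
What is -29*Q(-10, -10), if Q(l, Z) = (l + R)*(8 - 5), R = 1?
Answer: 783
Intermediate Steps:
Q(l, Z) = 3 + 3*l (Q(l, Z) = (l + 1)*(8 - 5) = (1 + l)*3 = 3 + 3*l)
-29*Q(-10, -10) = -29*(3 + 3*(-10)) = -29*(3 - 30) = -29*(-27) = 783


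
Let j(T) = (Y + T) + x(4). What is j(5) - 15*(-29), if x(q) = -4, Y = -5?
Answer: 431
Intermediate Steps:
j(T) = -9 + T (j(T) = (-5 + T) - 4 = -9 + T)
j(5) - 15*(-29) = (-9 + 5) - 15*(-29) = -4 + 435 = 431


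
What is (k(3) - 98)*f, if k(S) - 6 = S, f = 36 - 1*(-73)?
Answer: -9701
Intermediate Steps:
f = 109 (f = 36 + 73 = 109)
k(S) = 6 + S
(k(3) - 98)*f = ((6 + 3) - 98)*109 = (9 - 98)*109 = -89*109 = -9701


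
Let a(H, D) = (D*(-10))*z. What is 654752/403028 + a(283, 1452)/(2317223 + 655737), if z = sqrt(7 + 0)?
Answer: 163688/100757 - 363*sqrt(7)/74324 ≈ 1.6117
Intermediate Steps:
z = sqrt(7) ≈ 2.6458
a(H, D) = -10*D*sqrt(7) (a(H, D) = (D*(-10))*sqrt(7) = (-10*D)*sqrt(7) = -10*D*sqrt(7))
654752/403028 + a(283, 1452)/(2317223 + 655737) = 654752/403028 + (-10*1452*sqrt(7))/(2317223 + 655737) = 654752*(1/403028) - 14520*sqrt(7)/2972960 = 163688/100757 - 14520*sqrt(7)*(1/2972960) = 163688/100757 - 363*sqrt(7)/74324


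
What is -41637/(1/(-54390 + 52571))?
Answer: 75737703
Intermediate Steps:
-41637/(1/(-54390 + 52571)) = -41637/(1/(-1819)) = -41637/(-1/1819) = -41637*(-1819) = 75737703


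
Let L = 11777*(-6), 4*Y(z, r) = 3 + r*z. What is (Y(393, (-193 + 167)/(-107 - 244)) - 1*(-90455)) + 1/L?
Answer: 38353790807/423972 ≈ 90463.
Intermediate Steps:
Y(z, r) = 3/4 + r*z/4 (Y(z, r) = (3 + r*z)/4 = 3/4 + r*z/4)
L = -70662
(Y(393, (-193 + 167)/(-107 - 244)) - 1*(-90455)) + 1/L = ((3/4 + (1/4)*((-193 + 167)/(-107 - 244))*393) - 1*(-90455)) + 1/(-70662) = ((3/4 + (1/4)*(-26/(-351))*393) + 90455) - 1/70662 = ((3/4 + (1/4)*(-26*(-1/351))*393) + 90455) - 1/70662 = ((3/4 + (1/4)*(2/27)*393) + 90455) - 1/70662 = ((3/4 + 131/18) + 90455) - 1/70662 = (289/36 + 90455) - 1/70662 = 3256669/36 - 1/70662 = 38353790807/423972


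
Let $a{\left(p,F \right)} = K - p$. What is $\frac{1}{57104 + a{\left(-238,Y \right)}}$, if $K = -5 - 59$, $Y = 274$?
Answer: $\frac{1}{57278} \approx 1.7459 \cdot 10^{-5}$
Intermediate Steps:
$K = -64$ ($K = -5 - 59 = -64$)
$a{\left(p,F \right)} = -64 - p$
$\frac{1}{57104 + a{\left(-238,Y \right)}} = \frac{1}{57104 - -174} = \frac{1}{57104 + \left(-64 + 238\right)} = \frac{1}{57104 + 174} = \frac{1}{57278}$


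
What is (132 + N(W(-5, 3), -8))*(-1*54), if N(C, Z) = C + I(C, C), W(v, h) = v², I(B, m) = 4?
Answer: -8694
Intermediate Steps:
N(C, Z) = 4 + C (N(C, Z) = C + 4 = 4 + C)
(132 + N(W(-5, 3), -8))*(-1*54) = (132 + (4 + (-5)²))*(-1*54) = (132 + (4 + 25))*(-54) = (132 + 29)*(-54) = 161*(-54) = -8694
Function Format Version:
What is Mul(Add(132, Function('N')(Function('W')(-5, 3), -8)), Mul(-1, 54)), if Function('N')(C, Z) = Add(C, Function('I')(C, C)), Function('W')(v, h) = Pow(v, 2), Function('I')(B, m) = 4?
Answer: -8694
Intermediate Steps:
Function('N')(C, Z) = Add(4, C) (Function('N')(C, Z) = Add(C, 4) = Add(4, C))
Mul(Add(132, Function('N')(Function('W')(-5, 3), -8)), Mul(-1, 54)) = Mul(Add(132, Add(4, Pow(-5, 2))), Mul(-1, 54)) = Mul(Add(132, Add(4, 25)), -54) = Mul(Add(132, 29), -54) = Mul(161, -54) = -8694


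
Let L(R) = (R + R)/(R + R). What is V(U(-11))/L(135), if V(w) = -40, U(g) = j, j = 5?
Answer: -40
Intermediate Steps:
U(g) = 5
L(R) = 1 (L(R) = (2*R)/((2*R)) = (2*R)*(1/(2*R)) = 1)
V(U(-11))/L(135) = -40/1 = -40*1 = -40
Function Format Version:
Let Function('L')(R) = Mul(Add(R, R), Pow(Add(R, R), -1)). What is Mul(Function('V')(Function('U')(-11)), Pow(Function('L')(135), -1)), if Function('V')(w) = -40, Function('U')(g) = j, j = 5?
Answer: -40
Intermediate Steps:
Function('U')(g) = 5
Function('L')(R) = 1 (Function('L')(R) = Mul(Mul(2, R), Pow(Mul(2, R), -1)) = Mul(Mul(2, R), Mul(Rational(1, 2), Pow(R, -1))) = 1)
Mul(Function('V')(Function('U')(-11)), Pow(Function('L')(135), -1)) = Mul(-40, Pow(1, -1)) = Mul(-40, 1) = -40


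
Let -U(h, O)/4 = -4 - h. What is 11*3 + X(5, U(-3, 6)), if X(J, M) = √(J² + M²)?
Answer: 33 + √41 ≈ 39.403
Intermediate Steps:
U(h, O) = 16 + 4*h (U(h, O) = -4*(-4 - h) = 16 + 4*h)
11*3 + X(5, U(-3, 6)) = 11*3 + √(5² + (16 + 4*(-3))²) = 33 + √(25 + (16 - 12)²) = 33 + √(25 + 4²) = 33 + √(25 + 16) = 33 + √41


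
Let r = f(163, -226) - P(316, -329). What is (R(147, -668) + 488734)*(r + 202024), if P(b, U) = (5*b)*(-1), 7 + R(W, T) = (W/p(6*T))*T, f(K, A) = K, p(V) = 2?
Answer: 89581882443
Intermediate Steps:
R(W, T) = -7 + T*W/2 (R(W, T) = -7 + (W/2)*T = -7 + T*W/2)
P(b, U) = -5*b
r = 1743 (r = 163 - (-5)*316 = 163 - 1*(-1580) = 163 + 1580 = 1743)
(R(147, -668) + 488734)*(r + 202024) = ((-7 + (½)*(-668)*147) + 488734)*(1743 + 202024) = ((-7 - 49098) + 488734)*203767 = (-49105 + 488734)*203767 = 439629*203767 = 89581882443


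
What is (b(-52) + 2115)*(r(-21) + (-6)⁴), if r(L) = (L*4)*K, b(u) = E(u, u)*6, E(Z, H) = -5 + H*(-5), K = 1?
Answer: 4417740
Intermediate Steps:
E(Z, H) = -5 - 5*H
b(u) = -30 - 30*u (b(u) = (-5 - 5*u)*6 = -30 - 30*u)
r(L) = 4*L (r(L) = (L*4)*1 = (4*L)*1 = 4*L)
(b(-52) + 2115)*(r(-21) + (-6)⁴) = ((-30 - 30*(-52)) + 2115)*(4*(-21) + (-6)⁴) = ((-30 + 1560) + 2115)*(-84 + 1296) = (1530 + 2115)*1212 = 3645*1212 = 4417740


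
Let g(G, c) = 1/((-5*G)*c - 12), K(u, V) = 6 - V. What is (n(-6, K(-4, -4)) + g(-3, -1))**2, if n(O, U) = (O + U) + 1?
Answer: 17956/729 ≈ 24.631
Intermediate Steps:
n(O, U) = 1 + O + U
g(G, c) = 1/(-12 - 5*G*c) (g(G, c) = 1/(-5*G*c - 12) = 1/(-12 - 5*G*c))
(n(-6, K(-4, -4)) + g(-3, -1))**2 = ((1 - 6 + (6 - 1*(-4))) - 1/(12 + 5*(-3)*(-1)))**2 = ((1 - 6 + (6 + 4)) - 1/(12 + 15))**2 = ((1 - 6 + 10) - 1/27)**2 = (5 - 1*1/27)**2 = (5 - 1/27)**2 = (134/27)**2 = 17956/729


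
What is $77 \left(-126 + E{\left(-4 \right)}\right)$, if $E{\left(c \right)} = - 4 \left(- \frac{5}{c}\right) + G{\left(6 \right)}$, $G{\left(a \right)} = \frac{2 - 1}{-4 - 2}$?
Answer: $- \frac{60599}{6} \approx -10100.0$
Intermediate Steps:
$G{\left(a \right)} = - \frac{1}{6}$ ($G{\left(a \right)} = 1 \frac{1}{-6} = 1 \left(- \frac{1}{6}\right) = - \frac{1}{6}$)
$E{\left(c \right)} = - \frac{1}{6} + \frac{20}{c}$ ($E{\left(c \right)} = - 4 \left(- \frac{5}{c}\right) - \frac{1}{6} = \frac{20}{c} - \frac{1}{6} = - \frac{1}{6} + \frac{20}{c}$)
$77 \left(-126 + E{\left(-4 \right)}\right) = 77 \left(-126 + \frac{120 - -4}{6 \left(-4\right)}\right) = 77 \left(-126 + \frac{1}{6} \left(- \frac{1}{4}\right) \left(120 + 4\right)\right) = 77 \left(-126 + \frac{1}{6} \left(- \frac{1}{4}\right) 124\right) = 77 \left(-126 - \frac{31}{6}\right) = 77 \left(- \frac{787}{6}\right) = - \frac{60599}{6}$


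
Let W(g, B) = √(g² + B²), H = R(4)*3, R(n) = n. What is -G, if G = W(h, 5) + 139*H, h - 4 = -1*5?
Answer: -1668 - √26 ≈ -1673.1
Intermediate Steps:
h = -1 (h = 4 - 1*5 = 4 - 5 = -1)
H = 12 (H = 4*3 = 12)
W(g, B) = √(B² + g²)
G = 1668 + √26 (G = √(5² + (-1)²) + 139*12 = √(25 + 1) + 1668 = √26 + 1668 = 1668 + √26 ≈ 1673.1)
-G = -(1668 + √26) = -1668 - √26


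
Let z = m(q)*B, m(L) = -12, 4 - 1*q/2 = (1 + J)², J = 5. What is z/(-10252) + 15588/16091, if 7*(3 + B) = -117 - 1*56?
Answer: 270299346/288688631 ≈ 0.93630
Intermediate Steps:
q = -64 (q = 8 - 2*(1 + 5)² = 8 - 2*6² = 8 - 2*36 = 8 - 72 = -64)
B = -194/7 (B = -3 + (-117 - 1*56)/7 = -3 + (-117 - 56)/7 = -3 + (⅐)*(-173) = -3 - 173/7 = -194/7 ≈ -27.714)
z = 2328/7 (z = -12*(-194/7) = 2328/7 ≈ 332.57)
z/(-10252) + 15588/16091 = (2328/7)/(-10252) + 15588/16091 = (2328/7)*(-1/10252) + 15588*(1/16091) = -582/17941 + 15588/16091 = 270299346/288688631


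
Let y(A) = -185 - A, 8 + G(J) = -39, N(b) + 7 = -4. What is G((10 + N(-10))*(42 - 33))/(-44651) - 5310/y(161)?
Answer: 118556536/7724623 ≈ 15.348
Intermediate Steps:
N(b) = -11 (N(b) = -7 - 4 = -11)
G(J) = -47 (G(J) = -8 - 39 = -47)
G((10 + N(-10))*(42 - 33))/(-44651) - 5310/y(161) = -47/(-44651) - 5310/(-185 - 1*161) = -47*(-1/44651) - 5310/(-185 - 161) = 47/44651 - 5310/(-346) = 47/44651 - 5310*(-1/346) = 47/44651 + 2655/173 = 118556536/7724623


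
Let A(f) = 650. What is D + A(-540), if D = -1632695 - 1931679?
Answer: -3563724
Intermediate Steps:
D = -3564374
D + A(-540) = -3564374 + 650 = -3563724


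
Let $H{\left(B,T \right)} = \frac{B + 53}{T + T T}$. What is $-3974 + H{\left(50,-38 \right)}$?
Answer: $- \frac{5587341}{1406} \approx -3973.9$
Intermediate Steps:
$H{\left(B,T \right)} = \frac{53 + B}{T + T^{2}}$
$-3974 + H{\left(50,-38 \right)} = -3974 + \frac{53 + 50}{\left(-38\right) \left(1 - 38\right)} = -3974 - \frac{1}{38} \frac{1}{-37} \cdot 103 = -3974 - \left(- \frac{1}{1406}\right) 103 = -3974 + \frac{103}{1406} = - \frac{5587341}{1406}$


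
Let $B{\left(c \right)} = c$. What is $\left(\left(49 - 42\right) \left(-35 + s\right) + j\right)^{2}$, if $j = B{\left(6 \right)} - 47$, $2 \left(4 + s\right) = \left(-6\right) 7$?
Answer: $212521$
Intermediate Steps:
$s = -25$ ($s = -4 + \frac{\left(-6\right) 7}{2} = -4 + \frac{1}{2} \left(-42\right) = -4 - 21 = -25$)
$j = -41$ ($j = 6 - 47 = -41$)
$\left(\left(49 - 42\right) \left(-35 + s\right) + j\right)^{2} = \left(\left(49 - 42\right) \left(-35 - 25\right) - 41\right)^{2} = \left(7 \left(-60\right) - 41\right)^{2} = \left(-420 - 41\right)^{2} = \left(-461\right)^{2} = 212521$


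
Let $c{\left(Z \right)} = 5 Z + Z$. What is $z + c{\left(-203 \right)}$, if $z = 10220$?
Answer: $9002$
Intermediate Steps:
$c{\left(Z \right)} = 6 Z$
$z + c{\left(-203 \right)} = 10220 + 6 \left(-203\right) = 10220 - 1218 = 9002$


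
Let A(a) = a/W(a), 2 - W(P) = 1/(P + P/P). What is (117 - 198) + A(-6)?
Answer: -921/11 ≈ -83.727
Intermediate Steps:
W(P) = 2 - 1/(1 + P) (W(P) = 2 - 1/(P + P/P) = 2 - 1/(P + 1) = 2 - 1/(1 + P))
A(a) = a*(1 + a)/(1 + 2*a) (A(a) = a/(((1 + 2*a)/(1 + a))) = a*((1 + a)/(1 + 2*a)) = a*(1 + a)/(1 + 2*a))
(117 - 198) + A(-6) = (117 - 198) - 6*(1 - 6)/(1 + 2*(-6)) = -81 - 6*(-5)/(1 - 12) = -81 - 6*(-5)/(-11) = -81 - 6*(-1/11)*(-5) = -81 - 30/11 = -921/11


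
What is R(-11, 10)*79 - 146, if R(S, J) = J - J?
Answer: -146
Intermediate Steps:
R(S, J) = 0
R(-11, 10)*79 - 146 = 0*79 - 146 = 0 - 146 = -146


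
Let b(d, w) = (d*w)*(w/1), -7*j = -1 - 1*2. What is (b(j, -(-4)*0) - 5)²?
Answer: 25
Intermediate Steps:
j = 3/7 (j = -(-1 - 1*2)/7 = -(-1 - 2)/7 = -⅐*(-3) = 3/7 ≈ 0.42857)
b(d, w) = d*w² (b(d, w) = (d*w)*(w*1) = (d*w)*w = d*w²)
(b(j, -(-4)*0) - 5)² = (3*(-(-4)*0)²/7 - 5)² = (3*(-4*(-1)*0)²/7 - 5)² = (3*(4*0)²/7 - 5)² = ((3/7)*0² - 5)² = ((3/7)*0 - 5)² = (0 - 5)² = (-5)² = 25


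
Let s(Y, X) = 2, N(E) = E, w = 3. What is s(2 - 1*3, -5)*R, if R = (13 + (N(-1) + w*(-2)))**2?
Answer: 72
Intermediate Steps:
R = 36 (R = (13 + (-1 + 3*(-2)))**2 = (13 + (-1 - 6))**2 = (13 - 7)**2 = 6**2 = 36)
s(2 - 1*3, -5)*R = 2*36 = 72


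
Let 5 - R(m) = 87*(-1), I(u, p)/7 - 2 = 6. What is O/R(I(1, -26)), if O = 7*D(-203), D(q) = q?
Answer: -1421/92 ≈ -15.446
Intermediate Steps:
I(u, p) = 56 (I(u, p) = 14 + 7*6 = 14 + 42 = 56)
R(m) = 92 (R(m) = 5 - 87*(-1) = 5 - 1*(-87) = 5 + 87 = 92)
O = -1421 (O = 7*(-203) = -1421)
O/R(I(1, -26)) = -1421/92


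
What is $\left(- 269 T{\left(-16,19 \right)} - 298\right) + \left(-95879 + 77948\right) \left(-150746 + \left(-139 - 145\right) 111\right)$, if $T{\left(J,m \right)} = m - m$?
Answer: $3268283072$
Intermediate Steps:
$T{\left(J,m \right)} = 0$
$\left(- 269 T{\left(-16,19 \right)} - 298\right) + \left(-95879 + 77948\right) \left(-150746 + \left(-139 - 145\right) 111\right) = \left(\left(-269\right) 0 - 298\right) + \left(-95879 + 77948\right) \left(-150746 + \left(-139 - 145\right) 111\right) = \left(0 - 298\right) - 17931 \left(-150746 - 31524\right) = -298 - 17931 \left(-150746 - 31524\right) = -298 - -3268283370 = -298 + 3268283370 = 3268283072$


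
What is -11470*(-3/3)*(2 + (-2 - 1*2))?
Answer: -22940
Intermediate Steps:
-11470*(-3/3)*(2 + (-2 - 1*2)) = -11470*(-3*⅓)*(2 + (-2 - 2)) = -(-11470)*(2 - 4) = -(-11470)*(-2) = -11470*2 = -22940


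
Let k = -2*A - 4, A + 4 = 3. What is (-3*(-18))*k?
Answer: -108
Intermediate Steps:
A = -1 (A = -4 + 3 = -1)
k = -2 (k = -2*(-1) - 4 = 2 - 4 = -2)
(-3*(-18))*k = -3*(-18)*(-2) = 54*(-2) = -108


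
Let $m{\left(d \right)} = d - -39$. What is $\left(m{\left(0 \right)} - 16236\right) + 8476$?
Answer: $-7721$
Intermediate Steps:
$m{\left(d \right)} = 39 + d$ ($m{\left(d \right)} = d + 39 = 39 + d$)
$\left(m{\left(0 \right)} - 16236\right) + 8476 = \left(\left(39 + 0\right) - 16236\right) + 8476 = \left(39 - 16236\right) + 8476 = -16197 + 8476 = -7721$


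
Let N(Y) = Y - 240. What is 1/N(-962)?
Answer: -1/1202 ≈ -0.00083195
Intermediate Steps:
N(Y) = -240 + Y
1/N(-962) = 1/(-240 - 962) = 1/(-1202) = -1/1202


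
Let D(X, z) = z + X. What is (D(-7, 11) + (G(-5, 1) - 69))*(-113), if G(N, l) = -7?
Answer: 8136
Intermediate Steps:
D(X, z) = X + z
(D(-7, 11) + (G(-5, 1) - 69))*(-113) = ((-7 + 11) + (-7 - 69))*(-113) = (4 - 76)*(-113) = -72*(-113) = 8136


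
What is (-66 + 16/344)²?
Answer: 8042896/1849 ≈ 4349.9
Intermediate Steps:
(-66 + 16/344)² = (-66 + 16*(1/344))² = (-66 + 2/43)² = (-2836/43)² = 8042896/1849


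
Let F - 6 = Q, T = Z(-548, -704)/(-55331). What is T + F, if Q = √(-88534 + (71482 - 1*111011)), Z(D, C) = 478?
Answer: 331508/55331 + I*√128063 ≈ 5.9914 + 357.86*I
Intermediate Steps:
T = -478/55331 (T = 478/(-55331) = 478*(-1/55331) = -478/55331 ≈ -0.0086389)
Q = I*√128063 (Q = √(-88534 + (71482 - 111011)) = √(-88534 - 39529) = √(-128063) = I*√128063 ≈ 357.86*I)
F = 6 + I*√128063 ≈ 6.0 + 357.86*I
T + F = -478/55331 + (6 + I*√128063) = 331508/55331 + I*√128063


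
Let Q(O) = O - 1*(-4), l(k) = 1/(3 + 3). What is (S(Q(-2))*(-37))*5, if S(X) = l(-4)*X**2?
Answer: -370/3 ≈ -123.33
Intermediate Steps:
l(k) = 1/6
Q(O) = 4 + O (Q(O) = O + 4 = 4 + O)
S(X) = X**2/6
(S(Q(-2))*(-37))*5 = (((4 - 2)**2/6)*(-37))*5 = (((1/6)*2**2)*(-37))*5 = (((1/6)*4)*(-37))*5 = ((2/3)*(-37))*5 = -74/3*5 = -370/3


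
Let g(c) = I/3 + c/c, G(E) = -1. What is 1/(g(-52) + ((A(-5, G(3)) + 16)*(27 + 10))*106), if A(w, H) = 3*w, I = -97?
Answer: 3/11672 ≈ 0.00025703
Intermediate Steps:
g(c) = -94/3 (g(c) = -97/3 + c/c = -97*1/3 + 1 = -97/3 + 1 = -94/3)
1/(g(-52) + ((A(-5, G(3)) + 16)*(27 + 10))*106) = 1/(-94/3 + ((3*(-5) + 16)*(27 + 10))*106) = 1/(-94/3 + ((-15 + 16)*37)*106) = 1/(-94/3 + (1*37)*106) = 1/(-94/3 + 37*106) = 1/(-94/3 + 3922) = 1/(11672/3) = 3/11672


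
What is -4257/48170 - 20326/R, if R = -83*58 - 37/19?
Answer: 18213436709/4407699510 ≈ 4.1322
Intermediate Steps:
R = -91503/19 (R = -4814 - 37*1/19 = -4814 - 37/19 = -91503/19 ≈ -4815.9)
-4257/48170 - 20326/R = -4257/48170 - 20326/(-91503/19) = -4257*1/48170 - 20326*(-19/91503) = -4257/48170 + 386194/91503 = 18213436709/4407699510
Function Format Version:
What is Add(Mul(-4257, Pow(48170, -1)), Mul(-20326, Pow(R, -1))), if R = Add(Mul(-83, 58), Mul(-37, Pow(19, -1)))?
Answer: Rational(18213436709, 4407699510) ≈ 4.1322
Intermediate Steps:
R = Rational(-91503, 19) (R = Add(-4814, Mul(-37, Rational(1, 19))) = Add(-4814, Rational(-37, 19)) = Rational(-91503, 19) ≈ -4815.9)
Add(Mul(-4257, Pow(48170, -1)), Mul(-20326, Pow(R, -1))) = Add(Mul(-4257, Pow(48170, -1)), Mul(-20326, Pow(Rational(-91503, 19), -1))) = Add(Mul(-4257, Rational(1, 48170)), Mul(-20326, Rational(-19, 91503))) = Add(Rational(-4257, 48170), Rational(386194, 91503)) = Rational(18213436709, 4407699510)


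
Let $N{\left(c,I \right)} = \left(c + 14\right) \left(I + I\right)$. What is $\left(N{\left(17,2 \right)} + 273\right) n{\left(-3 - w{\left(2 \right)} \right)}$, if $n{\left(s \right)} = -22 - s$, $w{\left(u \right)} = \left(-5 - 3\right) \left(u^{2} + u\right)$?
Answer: $-26599$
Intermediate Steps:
$N{\left(c,I \right)} = 2 I \left(14 + c\right)$ ($N{\left(c,I \right)} = \left(14 + c\right) 2 I = 2 I \left(14 + c\right)$)
$w{\left(u \right)} = - 8 u - 8 u^{2}$ ($w{\left(u \right)} = - 8 \left(u + u^{2}\right) = - 8 u - 8 u^{2}$)
$\left(N{\left(17,2 \right)} + 273\right) n{\left(-3 - w{\left(2 \right)} \right)} = \left(2 \cdot 2 \left(14 + 17\right) + 273\right) \left(-22 - \left(-3 - \left(-8\right) 2 \left(1 + 2\right)\right)\right) = \left(2 \cdot 2 \cdot 31 + 273\right) \left(-22 - \left(-3 - \left(-8\right) 2 \cdot 3\right)\right) = \left(124 + 273\right) \left(-22 - \left(-3 - -48\right)\right) = 397 \left(-22 - \left(-3 + 48\right)\right) = 397 \left(-22 - 45\right) = 397 \left(-67\right) = -26599$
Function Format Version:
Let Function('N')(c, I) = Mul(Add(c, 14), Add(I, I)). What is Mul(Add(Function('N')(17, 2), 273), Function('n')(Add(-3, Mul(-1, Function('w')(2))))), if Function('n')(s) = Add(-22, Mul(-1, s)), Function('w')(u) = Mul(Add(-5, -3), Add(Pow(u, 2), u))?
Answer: -26599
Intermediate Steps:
Function('N')(c, I) = Mul(2, I, Add(14, c)) (Function('N')(c, I) = Mul(Add(14, c), Mul(2, I)) = Mul(2, I, Add(14, c)))
Function('w')(u) = Add(Mul(-8, u), Mul(-8, Pow(u, 2))) (Function('w')(u) = Mul(-8, Add(u, Pow(u, 2))) = Add(Mul(-8, u), Mul(-8, Pow(u, 2))))
Mul(Add(Function('N')(17, 2), 273), Function('n')(Add(-3, Mul(-1, Function('w')(2))))) = Mul(Add(Mul(2, 2, Add(14, 17)), 273), Add(-22, Mul(-1, Add(-3, Mul(-1, Mul(-8, 2, Add(1, 2))))))) = Mul(Add(Mul(2, 2, 31), 273), Add(-22, Mul(-1, Add(-3, Mul(-1, Mul(-8, 2, 3)))))) = Mul(Add(124, 273), Add(-22, Mul(-1, Add(-3, Mul(-1, -48))))) = Mul(397, Add(-22, Mul(-1, Add(-3, 48)))) = Mul(397, Add(-22, Mul(-1, 45))) = Mul(397, Add(-22, -45)) = Mul(397, -67) = -26599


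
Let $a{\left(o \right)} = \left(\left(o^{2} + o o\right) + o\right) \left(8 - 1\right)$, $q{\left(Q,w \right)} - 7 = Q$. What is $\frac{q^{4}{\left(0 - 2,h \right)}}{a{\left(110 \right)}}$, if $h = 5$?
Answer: $\frac{125}{34034} \approx 0.0036728$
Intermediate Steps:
$q{\left(Q,w \right)} = 7 + Q$
$a{\left(o \right)} = 7 o + 14 o^{2}$ ($a{\left(o \right)} = \left(\left(o^{2} + o^{2}\right) + o\right) 7 = \left(2 o^{2} + o\right) 7 = \left(o + 2 o^{2}\right) 7 = 7 o + 14 o^{2}$)
$\frac{q^{4}{\left(0 - 2,h \right)}}{a{\left(110 \right)}} = \frac{\left(7 + \left(0 - 2\right)\right)^{4}}{7 \cdot 110 \left(1 + 2 \cdot 110\right)} = \frac{\left(7 - 2\right)^{4}}{7 \cdot 110 \left(1 + 220\right)} = \frac{5^{4}}{7 \cdot 110 \cdot 221} = \frac{625}{170170} = 625 \cdot \frac{1}{170170} = \frac{125}{34034}$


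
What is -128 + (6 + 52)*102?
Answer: 5788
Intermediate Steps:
-128 + (6 + 52)*102 = -128 + 58*102 = -128 + 5916 = 5788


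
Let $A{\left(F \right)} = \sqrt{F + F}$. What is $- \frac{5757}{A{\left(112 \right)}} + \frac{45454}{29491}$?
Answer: $\frac{45454}{29491} - \frac{5757 \sqrt{14}}{56} \approx -383.11$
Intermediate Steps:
$A{\left(F \right)} = \sqrt{2} \sqrt{F}$ ($A{\left(F \right)} = \sqrt{2 F} = \sqrt{2} \sqrt{F}$)
$- \frac{5757}{A{\left(112 \right)}} + \frac{45454}{29491} = - \frac{5757}{\sqrt{2} \sqrt{112}} + \frac{45454}{29491} = - \frac{5757}{\sqrt{2} \cdot 4 \sqrt{7}} + 45454 \cdot \frac{1}{29491} = - \frac{5757}{4 \sqrt{14}} + \frac{45454}{29491} = - 5757 \frac{\sqrt{14}}{56} + \frac{45454}{29491} = - \frac{5757 \sqrt{14}}{56} + \frac{45454}{29491} = \frac{45454}{29491} - \frac{5757 \sqrt{14}}{56}$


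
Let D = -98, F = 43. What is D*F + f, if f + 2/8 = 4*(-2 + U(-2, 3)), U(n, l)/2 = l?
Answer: -16793/4 ≈ -4198.3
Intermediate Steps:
U(n, l) = 2*l
f = 63/4 (f = -1/4 + 4*(-2 + 2*3) = -1/4 + 4*(-2 + 6) = -1/4 + 4*4 = -1/4 + 16 = 63/4 ≈ 15.750)
D*F + f = -98*43 + 63/4 = -4214 + 63/4 = -16793/4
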